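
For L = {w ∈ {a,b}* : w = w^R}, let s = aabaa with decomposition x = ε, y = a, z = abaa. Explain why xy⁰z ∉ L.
xy⁰z = abaa ∉ L

Pumping with i = 0 replaces y = a by y⁰ = ε:
- Original: s = xyz = aabaa; aabaa reversed is aabaa, the same string, so it is a palindrome and is in L
- Pumped: xy⁰z = ε · ε · abaa = abaa
- abaa reversed is aaba ≠ abaa, so it is not a palindrome and is not in L

The pumping lemma would require xy⁰z ∈ L, so this decomposition yields a contradiction.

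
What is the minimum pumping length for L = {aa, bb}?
p = 3

For a finite language L, the pumping lemma holds vacuously if p > max|s| for s ∈ L.

The longest string in L = {aa, bb} has length 2.
If p = 3, then no string s ∈ L has |s| ≥ p, so the condition is vacuously true.

The minimum pumping length is p = 3.

Why no smaller p works: for any p ≤ 2, the longest string s ∈ L has |s| = 2 ≥ p, so it would
have to be pumpable; but pumping up (i = 2, 3, ...) produces ever longer strings, which cannot all lie in the
finite language L. So the pumping property fails for every p ≤ 2.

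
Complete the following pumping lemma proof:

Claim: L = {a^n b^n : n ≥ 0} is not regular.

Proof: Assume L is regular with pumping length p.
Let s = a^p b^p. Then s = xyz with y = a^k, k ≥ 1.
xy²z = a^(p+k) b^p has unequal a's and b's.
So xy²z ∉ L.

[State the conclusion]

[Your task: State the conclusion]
This contradicts the pumping lemma for regular languages,
which guarantees xy^i z ∈ L for all i ≥ 0.

Since our assumption that L is regular leads to a contradiction,
we conclude that L = {a^n b^n : n ≥ 0} is NOT regular. ∎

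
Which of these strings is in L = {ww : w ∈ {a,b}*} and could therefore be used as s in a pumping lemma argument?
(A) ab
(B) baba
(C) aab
(B) baba

The pumping lemma is applied to a string s that lies in L, so first check membership of each option:
- (A) ab has length 2; its halves are a and b, which differ, so it is not in L ✗
- (B) baba splits into halves ba · ba, which are equal, so it is in L (w = ba) ✓
- (C) aab has odd length 3, so it cannot be written as ww and is not in L ✗

Only (B) baba is in L, so it is the only candidate that could play the role of s.
(In a complete proof one picks s in terms of the pumping length p so that |s| ≥ p is guaranteed; a fixed string like baba illustrates the shape of such an s.)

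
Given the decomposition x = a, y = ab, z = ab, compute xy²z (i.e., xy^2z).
aababab

Given x = 'a', y = 'ab', z = 'ab' and i = 2:

xy^2z = x + y·y·...·y (2 times) + z
       = 'a' + 'ab'^2 + 'ab'
       = 'a' + 'abab' + 'ab'
       = 'aababab'

The pumped string is 'aababab' with length 7.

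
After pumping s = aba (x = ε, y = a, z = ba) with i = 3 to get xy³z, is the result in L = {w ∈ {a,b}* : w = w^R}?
No

xy³z = ε · aaa · ba = aaaba.
aaaba reversed is abaaa ≠ aaaba, so it is not a palindrome and is not in L.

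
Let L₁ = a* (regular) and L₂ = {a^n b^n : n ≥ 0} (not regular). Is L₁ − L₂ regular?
Yes — L₁ − L₂ is regular.

The only string of a* that lies in {a^n b^n} is ε, so L₁ − L₂ = a* − {ε} = a⁺ = aa*, which is regular.

Note that the bare facts "L₁ regular, L₂ non-regular" do not settle the question by themselves: the closure of regular languages under ∪, ∩, complement and difference applies only when BOTH operands are regular. With a non-regular operand the result can come out regular or non-regular depending on the specific languages, so one has to work out L₁ − L₂ for this particular pair, as above.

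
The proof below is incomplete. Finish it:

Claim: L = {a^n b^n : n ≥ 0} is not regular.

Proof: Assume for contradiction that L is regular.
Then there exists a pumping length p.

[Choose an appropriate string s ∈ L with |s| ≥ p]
s = a^p b^p

This string is in L (has equal a's and b's) and has length 2p ≥ p.
Any decomposition xyz with |xy| ≤ p means y consists only of a's,
so pumping will unbalance the counts.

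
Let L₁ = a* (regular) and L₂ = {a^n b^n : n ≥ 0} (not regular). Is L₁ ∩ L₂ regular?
Yes — L₁ ∩ L₂ is regular.

A string of a* contains no b's, and the only string of {a^n b^n} with no b's is ε (n = 0). So L₁ ∩ L₂ = {ε}, a finite language, which is regular.

Note that the bare facts "L₁ regular, L₂ non-regular" do not settle the question by themselves: the closure of regular languages under ∪, ∩, complement and difference applies only when BOTH operands are regular. With a non-regular operand the result can come out regular or non-regular depending on the specific languages, so one has to work out L₁ ∩ L₂ for this particular pair, as above.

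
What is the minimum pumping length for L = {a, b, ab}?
p = 3

For a finite language L, the pumping lemma holds vacuously if p > max|s| for s ∈ L.

The longest string in L = {a, b, ab} has length 2.
If p = 3, then no string s ∈ L has |s| ≥ p, so the condition is vacuously true.

The minimum pumping length is p = 3.

Why no smaller p works: for any p ≤ 2, the longest string s ∈ L has |s| = 2 ≥ p, so it would
have to be pumpable; but pumping up (i = 2, 3, ...) produces ever longer strings, which cannot all lie in the
finite language L. So the pumping property fails for every p ≤ 2.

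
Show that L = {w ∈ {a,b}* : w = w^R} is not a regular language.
Assume for contradiction that L is regular, and let p ≥ 1 be the pumping length given by the pumping lemma.
Choose s = a^p b a^p. Then s ∈ L (it reads the same in both directions) and |s| = 2p + 1 ≥ p.
By the pumping lemma, s = xyz for some x, y, z with |xy| ≤ p, |y| ≥ 1, and xy^i z ∈ L for every i ≥ 0.
Since |xy| ≤ p and the first p symbols of s are all a's, y = a^k for some k with 1 ≤ k ≤ p.

Take i = 2: xy²z = a^(p + k) b a^p.
Its reversal is a^p b a^(p + k). These differ because the block of a's before the unique b has length p + k in one and p in the other, and p + k ≠ p since k ≥ 1. So xy²z is not a palindrome, i.e. xy²z ∉ L.

This contradicts the pumping lemma, which requires xy^i z ∈ L for all i ≥ 0.
Hence L = {w ∈ {a,b}* : w = w^R} is not regular. ∎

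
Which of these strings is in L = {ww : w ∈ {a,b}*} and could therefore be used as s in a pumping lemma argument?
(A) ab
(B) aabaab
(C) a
(B) aabaab

The pumping lemma is applied to a string s that lies in L, so first check membership of each option:
- (A) ab has length 2; its halves are a and b, which differ, so it is not in L ✗
- (B) aabaab splits into halves aab · aab, which are equal, so it is in L (w = aab) ✓
- (C) a has odd length 1, so it cannot be written as ww and is not in L ✗

Only (B) aabaab is in L, so it is the only candidate that could play the role of s.
(In a complete proof one picks s in terms of the pumping length p so that |s| ≥ p is guaranteed; a fixed string like aabaab illustrates the shape of such an s.)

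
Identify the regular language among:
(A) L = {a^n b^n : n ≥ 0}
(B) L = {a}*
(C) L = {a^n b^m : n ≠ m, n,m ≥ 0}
(B) {a}*

(B) L = {a}* is regular.

This can be recognized by a finite automaton (DFA/NFA).
Regular expressions like {a}* define regular languages.

The other choices are not regular:
- {a^n b^n : n ≥ 0}: After pumping, the number of a's and b's become unequal
- {a^n b^m : n ≠ m, n,m ≥ 0}: After pumping a's, we can make n = m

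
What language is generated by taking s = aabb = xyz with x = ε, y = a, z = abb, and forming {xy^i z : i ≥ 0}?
{xy^i z : i ≥ 0} = {a^(i+1) b^2 : i ≥ 0} = {abb, aabb, aaabb, ...}

With x = ε, y = a, z = abb: Starting with aabb and pumping the first 'a' (z = abb keeps the second 'a'), we get strings with i+1 a's followed by 2 b's for i = 0, 1, 2, ...; note bb is not produced because z always contributes one a.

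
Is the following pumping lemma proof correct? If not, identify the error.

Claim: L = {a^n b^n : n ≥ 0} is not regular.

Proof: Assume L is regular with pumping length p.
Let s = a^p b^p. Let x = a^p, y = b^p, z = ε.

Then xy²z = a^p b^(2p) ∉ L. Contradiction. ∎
The proof is INCORRECT.

Error: The decomposition violates |xy| ≤ p.
With x = a^p and y = b^p, we have |xy| = 2p > p.
The pumping lemma requires |xy| ≤ p, so y must be within the first p characters.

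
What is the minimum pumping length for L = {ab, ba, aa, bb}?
p = 3

For a finite language L, the pumping lemma holds vacuously if p > max|s| for s ∈ L.

The longest string in L = {ab, ba, aa, bb} has length 2.
If p = 3, then no string s ∈ L has |s| ≥ p, so the condition is vacuously true.

The minimum pumping length is p = 3.

Why no smaller p works: for any p ≤ 2, the longest string s ∈ L has |s| = 2 ≥ p, so it would
have to be pumpable; but pumping up (i = 2, 3, ...) produces ever longer strings, which cannot all lie in the
finite language L. So the pumping property fails for every p ≤ 2.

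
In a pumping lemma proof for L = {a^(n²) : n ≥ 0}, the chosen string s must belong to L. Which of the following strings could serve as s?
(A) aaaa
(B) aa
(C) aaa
(A) aaaa

The pumping lemma is applied to a string s that lies in L, so first check membership of each option:
- (A) aaaa has length 4 = 2², a perfect square, so it is in L ✓
- (B) aa has length 2, strictly between 1² = 1 and 2² = 4, so it is not in L ✗
- (C) aaa has length 3, strictly between 1² = 1 and 2² = 4, so it is not in L ✗

Only (A) aaaa is in L, so it is the only candidate that could play the role of s.
(In a complete proof one picks s in terms of the pumping length p so that |s| ≥ p is guaranteed; a fixed string like aaaa illustrates the shape of such an s.)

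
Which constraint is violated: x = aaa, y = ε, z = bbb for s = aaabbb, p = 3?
Violated: |y| > 0

The decomposition x = aaa, y = ε, z = bbb for s = aaabbb with p = 3
violates the constraint: |y| > 0

|y| = 0, but the pumping lemma requires |y| > 0 (y must be non-empty).

Pumping lemma constraints:
1. xyz = s (decomposition is valid)
2. |xy| ≤ p
3. |y| > 0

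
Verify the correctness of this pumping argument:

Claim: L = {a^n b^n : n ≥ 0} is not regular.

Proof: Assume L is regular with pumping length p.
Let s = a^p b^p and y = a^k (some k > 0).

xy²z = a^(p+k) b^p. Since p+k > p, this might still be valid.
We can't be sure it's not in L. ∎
The proof is INCORRECT.

Error: The conclusion is wrong.
xy²z = a^(p+k) b^p is definitely NOT in L because the number of a's (p+k) ≠ number of b's (p).
The proof incorrectly doubts what is actually a valid contradiction.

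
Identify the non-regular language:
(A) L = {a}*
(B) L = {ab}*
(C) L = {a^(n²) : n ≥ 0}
(C) {a^(n²) : n ≥ 0}

(C) L = {a^(n²) : n ≥ 0} is NOT regular.

The pumping lemma can be used to prove this:
After pumping, length is no longer a perfect square

The other languages are regular because they can be recognized by finite automata.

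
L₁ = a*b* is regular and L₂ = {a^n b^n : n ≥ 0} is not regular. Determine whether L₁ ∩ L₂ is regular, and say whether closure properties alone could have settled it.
No — L₁ ∩ L₂ is not regular.

Every string a^n b^n already lies in a*b*, so L₁ ∩ L₂ = {a^n b^n : n ≥ 0} = L₂ itself, which is the standard non-regular language (pump s = a^p b^p).

Note that the bare facts "L₁ regular, L₂ non-regular" do not settle the question by themselves: the closure of regular languages under ∪, ∩, complement and difference applies only when BOTH operands are regular. With a non-regular operand the result can come out regular or non-regular depending on the specific languages, so one has to work out L₁ ∩ L₂ for this particular pair, as above.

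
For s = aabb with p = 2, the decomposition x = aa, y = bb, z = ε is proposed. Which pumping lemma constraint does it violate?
Violated: |xy| ≤ p

The decomposition x = aa, y = bb, z = ε for s = aabb with p = 2
violates the constraint: |xy| ≤ p

|xy| = |aabb| = 4 > 2 = p. The decomposition puts too many characters in xy.

Pumping lemma constraints:
1. xyz = s (decomposition is valid)
2. |xy| ≤ p
3. |y| > 0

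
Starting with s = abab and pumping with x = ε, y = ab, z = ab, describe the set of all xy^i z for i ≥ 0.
{xy^i z : i ≥ 0} = {(ab)^(i+1) : i ≥ 0} = {ab, abab, ababab, ...}

With x = ε, y = ab, z = ab: Pumping 'ab' gives strings of alternating a's and b's.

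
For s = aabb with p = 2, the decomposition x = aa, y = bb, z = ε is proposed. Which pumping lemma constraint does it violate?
Violated: |xy| ≤ p

The decomposition x = aa, y = bb, z = ε for s = aabb with p = 2
violates the constraint: |xy| ≤ p

|xy| = |aabb| = 4 > 2 = p. The decomposition puts too many characters in xy.

Pumping lemma constraints:
1. xyz = s (decomposition is valid)
2. |xy| ≤ p
3. |y| > 0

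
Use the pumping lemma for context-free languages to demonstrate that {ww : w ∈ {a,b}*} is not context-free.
Assume for contradiction that L is context-free, and let p ≥ 1 be the pumping length given by the pumping lemma for CFLs.
Choose s = a^p b^p a^p b^p. Then s ∈ L (take w = a^p b^p) and |s| = 4p ≥ p.
By the CFL pumping lemma, s = uvxyz for some u, v, x, y, z with |vxy| ≤ p, |vy| ≥ 1, and uv^i xy^i z ∈ L for every i ≥ 0.

Write s as four blocks A₁ B₁ A₂ B₂ with A₁ = A₂ = a^p and B₁ = B₂ = b^p. Since |vxy| ≤ p, the window vxy lies inside at most two adjacent blocks. Take i = 0 and let t = uxz, so |t| = 4p − |vy| with 1 ≤ |vy| ≤ p. If |t| is odd, t ∉ L immediately, so assume |vy| is even (hence |vy| ≥ 2) and |t|/2 = 2p − |vy|/2, which satisfies p ≤ |t|/2 ≤ 2p − 1.

Case 1 (vxy inside A₁B₁): t = a^(p−j) b^(p−l) a^p b^p with j + l = |vy|. The second half of t has length < 2p, so it is a suffix of the trailing a^p b^p and ends in b; the first half is a^(p−j) b^(p−l) a^((j+l)/2), which ends in a because (j+l)/2 ≥ 1. The halves differ, so t ∉ L.

Case 2 (vxy inside B₁A₂, straddling the middle): t = a^p b^(p−j) a^(p−l) b^p with j + l = |vy|. If t = ww, then w is a prefix of t of length ≥ p, so w begins with a^p; and w is a suffix of t of length ≥ p, so w ends with b^p. That forces |w| ≥ 2p, contradicting |w| = |t|/2 ≤ 2p − 1. So t ∉ L.

Case 3 (vxy inside A₂B₂): t = a^p b^p a^(p−j) b^(p−l) with j + l = |vy|. The first half of t is a prefix of a^p b^p, so it begins with a; the second half is b^((j+l)/2) a^(p−j) b^(p−l), which begins with b. The halves differ, so t ∉ L.

In every case uv⁰xy⁰z = uxz ∉ L.

This contradicts the CFL pumping lemma, which requires uv^i xy^i z ∈ L for all i ≥ 0.
Hence L = {ww : w ∈ {a,b}*} is not context-free. ∎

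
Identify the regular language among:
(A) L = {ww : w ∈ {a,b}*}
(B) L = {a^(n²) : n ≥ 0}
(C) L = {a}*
(C) {a}*

(C) L = {a}* is regular.

This can be recognized by a finite automaton (DFA/NFA).
Regular expressions like {a}* define regular languages.

The other choices are not regular:
- {ww : w ∈ {a,b}*}: After pumping, the two halves no longer match
- {a^(n²) : n ≥ 0}: After pumping, length is no longer a perfect square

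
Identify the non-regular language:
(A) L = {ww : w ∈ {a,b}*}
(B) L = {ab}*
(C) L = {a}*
(A) {ww : w ∈ {a,b}*}

(A) L = {ww : w ∈ {a,b}*} is NOT regular.

The pumping lemma can be used to prove this:
After pumping, the two halves no longer match

The other languages are regular because they can be recognized by finite automata.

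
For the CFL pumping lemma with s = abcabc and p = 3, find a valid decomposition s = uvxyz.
u='ab', v='c', x='a', y='b', z='c'

For s = abcabc with pumping length p = 3:

One valid decomposition:
- u = 'ab'
- v = 'c'
- x = 'a'
- y = 'b'
- z = 'c'

Verification:
- uvxyz = 'ab' + 'c' + 'a' + 'b' + 'c' = abcabc ✓
- |vxy| = |'cab'| = 3 ≤ 3 ✓
- |vy| = |'cb'| = 2 > 0 ✓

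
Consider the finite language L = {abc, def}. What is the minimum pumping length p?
p = 4

For a finite language L, the pumping lemma holds vacuously if p > max|s| for s ∈ L.

The longest string in L = {abc, def} has length 3.
If p = 4, then no string s ∈ L has |s| ≥ p, so the condition is vacuously true.

The minimum pumping length is p = 4.

Why no smaller p works: for any p ≤ 3, the longest string s ∈ L has |s| = 3 ≥ p, so it would
have to be pumpable; but pumping up (i = 2, 3, ...) produces ever longer strings, which cannot all lie in the
finite language L. So the pumping property fails for every p ≤ 3.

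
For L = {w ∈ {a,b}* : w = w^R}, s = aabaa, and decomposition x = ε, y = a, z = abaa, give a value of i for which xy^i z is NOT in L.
i = 0

xy⁰z = ε · ε · abaa = abaa; abaa reversed is aaba ≠ abaa, so it is not a palindrome and is not in L.
(Other choices also work, e.g. i = 2, 3; only i = 1 is guaranteed to stay in L since xy¹z = s.)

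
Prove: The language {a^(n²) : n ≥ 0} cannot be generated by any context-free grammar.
Assume for contradiction that L is context-free, and let p ≥ 1 be the pumping length given by the pumping lemma for CFLs.
Choose s = a^(p²). Then s ∈ L and |s| = p² ≥ p.
By the CFL pumping lemma, s = uvxyz for some u, v, x, y, z with |vxy| ≤ p, |vy| ≥ 1, and uv^i xy^i z ∈ L for every i ≥ 0.
All symbols are a's, so only lengths matter: let k = |vy|, with 1 ≤ k ≤ |vxy| ≤ p.

Take i = 2: |uv²xy²z| = p² + k, and p² < p² + k ≤ p² + p < (p + 1)².
So the length lies strictly between consecutive squares and is not a perfect square; uv²xy²z ∉ L.

This contradicts the CFL pumping lemma, which requires uv^i xy^i z ∈ L for all i ≥ 0.
Hence L = {a^(n²) : n ≥ 0} is not context-free. ∎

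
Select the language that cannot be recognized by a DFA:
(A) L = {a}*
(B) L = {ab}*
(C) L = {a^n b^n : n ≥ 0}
(C) {a^n b^n : n ≥ 0}

(C) L = {a^n b^n : n ≥ 0} is NOT regular.

The pumping lemma can be used to prove this:
After pumping, the number of a's and b's become unequal

The other languages are regular because they can be recognized by finite automata.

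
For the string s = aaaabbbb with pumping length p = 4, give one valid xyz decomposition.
x = '', y = 'aaa', z = 'abbbb'

For s = aaaabbbb and p = 4, one valid decomposition is:
- x = '' (length 0)
- y = 'aaa' (length 3)
- z = 'abbbb' (length 5)

Verification:
- xyz = '' + 'aaa' + 'abbbb' = aaaabbbb ✓
- |xy| = 3 ≤ 4 ✓
- |y| = 3 > 0 ✓

All pumping lemma constraints are satisfied.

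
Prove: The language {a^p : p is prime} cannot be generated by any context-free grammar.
Assume for contradiction that L is context-free, and let p ≥ 1 be the pumping length given by the pumping lemma for CFLs.
Choose a prime q with q ≥ p and let s = a^q. Then s ∈ L and |s| = q ≥ p.
By the CFL pumping lemma, s = uvxyz for some u, v, x, y, z with |vxy| ≤ p, |vy| ≥ 1, and uv^i xy^i z ∈ L for every i ≥ 0.
All symbols are a's, so only lengths matter: let k = |vy|, with 1 ≤ k ≤ p. Then |uv^i xy^i z| = q + (i − 1)k.

Take i = q + 1: the length is q + qk = q(k + 1).
Both factors satisfy q ≥ 2 and k + 1 ≥ 2, so q(k + 1) is composite and uv^(q+1) xy^(q+1) z ∉ L.

This contradicts the CFL pumping lemma, which requires uv^i xy^i z ∈ L for all i ≥ 0.
Hence L = {a^p : p is prime} is not context-free. ∎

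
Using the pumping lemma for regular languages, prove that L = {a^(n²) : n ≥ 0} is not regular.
Assume for contradiction that L is regular, and let p ≥ 1 be the pumping length given by the pumping lemma.
Choose s = a^(p²). Then s ∈ L and |s| = p² ≥ p.
By the pumping lemma, s = xyz for some x, y, z with |xy| ≤ p, |y| ≥ 1, and xy^i z ∈ L for every i ≥ 0.
Here y = a^k for some k with 1 ≤ k ≤ |xy| ≤ p.

Take i = 2: |xy²z| = p² + k.
Now p² < p² + k ≤ p² + p < p² + 2p + 1 = (p + 1)².
So |xy²z| lies strictly between the consecutive squares p² and (p + 1)², hence is not a perfect square, and xy²z ∉ L.

This contradicts the pumping lemma, which requires xy^i z ∈ L for all i ≥ 0.
Hence L = {a^(n²) : n ≥ 0} is not regular. ∎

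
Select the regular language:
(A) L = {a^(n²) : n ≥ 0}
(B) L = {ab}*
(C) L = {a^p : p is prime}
(B) {ab}*

(B) L = {ab}* is regular.

This can be recognized by a finite automaton (DFA/NFA).
Regular expressions like {ab}* define regular languages.

The other choices are not regular:
- {a^p : p is prime}: After pumping, the length becomes composite
- {a^(n²) : n ≥ 0}: After pumping, length is no longer a perfect square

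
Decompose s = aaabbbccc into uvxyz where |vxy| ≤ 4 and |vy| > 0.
u='aa', v='a', x='bb', y='b', z='ccc'

For s = aaabbbccc with pumping length p = 4:

One valid decomposition:
- u = 'aa'
- v = 'a'
- x = 'bb'
- y = 'b'
- z = 'ccc'

Verification:
- uvxyz = 'aa' + 'a' + 'bb' + 'b' + 'ccc' = aaabbbccc ✓
- |vxy| = |'abbb'| = 4 ≤ 4 ✓
- |vy| = |'ab'| = 2 > 0 ✓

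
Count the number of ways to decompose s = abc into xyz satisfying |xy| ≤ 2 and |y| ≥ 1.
3

For s = 'abc' with pumping length p = 2:

Constraints: |xy| ≤ 2, |y| > 0

Valid decompositions (|xy| ≤ p, |y| ≥ 1):
  • x='', y='a', z='bc'
  • x='a', y='b', z='c'
  • x='', y='ab', z='c'

Total count: 3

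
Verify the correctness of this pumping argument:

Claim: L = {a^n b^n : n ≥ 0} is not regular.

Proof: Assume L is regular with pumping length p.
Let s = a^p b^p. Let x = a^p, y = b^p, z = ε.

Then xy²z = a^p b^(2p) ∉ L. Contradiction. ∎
The proof is INCORRECT.

Error: The decomposition violates |xy| ≤ p.
With x = a^p and y = b^p, we have |xy| = 2p > p.
The pumping lemma requires |xy| ≤ p, so y must be within the first p characters.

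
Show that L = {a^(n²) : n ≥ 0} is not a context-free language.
Assume for contradiction that L is context-free, and let p ≥ 1 be the pumping length given by the pumping lemma for CFLs.
Choose s = a^(p²). Then s ∈ L and |s| = p² ≥ p.
By the CFL pumping lemma, s = uvxyz for some u, v, x, y, z with |vxy| ≤ p, |vy| ≥ 1, and uv^i xy^i z ∈ L for every i ≥ 0.
All symbols are a's, so only lengths matter: let k = |vy|, with 1 ≤ k ≤ |vxy| ≤ p.

Take i = 2: |uv²xy²z| = p² + k, and p² < p² + k ≤ p² + p < (p + 1)².
So the length lies strictly between consecutive squares and is not a perfect square; uv²xy²z ∉ L.

This contradicts the CFL pumping lemma, which requires uv^i xy^i z ∈ L for all i ≥ 0.
Hence L = {a^(n²) : n ≥ 0} is not context-free. ∎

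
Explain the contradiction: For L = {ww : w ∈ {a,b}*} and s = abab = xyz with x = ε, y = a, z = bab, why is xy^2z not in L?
xy²z = aabab ∉ L

Pumping with i = 2 replaces y = a by y² = aa:
- Original: s = xyz = abab; abab splits into halves ab · ab, which are equal, so it is in L (w = ab)
- Pumped: xy²z = ε · aa · bab = aabab
- aabab has odd length 5, so it cannot be written as ww and is not in L

The pumping lemma would require xy²z ∈ L, so this decomposition yields a contradiction.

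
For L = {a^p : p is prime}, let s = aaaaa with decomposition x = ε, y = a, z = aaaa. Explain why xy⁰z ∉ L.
xy⁰z = aaaa ∉ L

Pumping with i = 0 replaces y = a by y⁰ = ε:
- Original: s = xyz = aaaaa; aaaaa has length 5, which is prime, so it is in L
- Pumped: xy⁰z = ε · ε · aaaa = aaaa
- aaaa has length 4 = 2 × 2, which is not prime, so it is not in L

The pumping lemma would require xy⁰z ∈ L, so this decomposition yields a contradiction.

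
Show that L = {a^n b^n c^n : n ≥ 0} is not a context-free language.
Assume for contradiction that L is context-free, and let p ≥ 1 be the pumping length given by the pumping lemma for CFLs.
Choose s = a^p b^p c^p. Then s ∈ L and |s| = 3p ≥ p.
By the CFL pumping lemma, s = uvxyz for some u, v, x, y, z with |vxy| ≤ p, |vy| ≥ 1, and uv^i xy^i z ∈ L for every i ≥ 0.

Because |vxy| ≤ p, the window vxy cannot contain both an a and a c: any substring of s containing both must include the entire block b^p plus at least one a and one c, so it has length ≥ p + 2 > p.
Hence at least one of the letters a, c does not occur in vy at all.

Take i = 0: the string uxz is obtained from s by deleting |vy| ≥ 1 symbols, so |uxz| = 3p − |vy| < 3p.
But the letter (a or c) that does not occur in vy still occurs exactly p times in uxz. Every string of L with exactly p copies of some letter is a^p b^p c^p, of length 3p. Since |uxz| < 3p, uxz ∉ L.

This contradicts the CFL pumping lemma, which requires uv^i xy^i z ∈ L for all i ≥ 0.
Hence L = {a^n b^n c^n : n ≥ 0} is not context-free. ∎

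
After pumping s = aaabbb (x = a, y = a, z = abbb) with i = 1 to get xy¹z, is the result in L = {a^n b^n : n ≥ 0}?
Yes

xy¹z = a · a · abbb = aaabbb.
aaabbb = a^3 b^3 has equal counts (3 = 3), so it is in L.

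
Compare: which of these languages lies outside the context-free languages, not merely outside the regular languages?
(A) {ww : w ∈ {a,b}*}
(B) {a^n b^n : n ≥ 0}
(A) {ww : w ∈ {a,b}*}

(A) {ww : w ∈ {a,b}*} requires the CFL pumping lemma.

- {a^n b^n : n ≥ 0} is context-free (but not regular)
  • Can be shown non-regular with the regular pumping lemma
  • After pumping, the number of a's and b's become unequal

- {ww : w ∈ {a,b}*} is NOT context-free
  • Requires the CFL pumping lemma to prove
  • Even a PDA cannot compare two arbitrary halves symbol by symbol; CFL pumping on a^p b^p a^p b^p fails

The CFL pumping lemma is "stronger" in that it can prove non-membership
in the larger class of context-free languages.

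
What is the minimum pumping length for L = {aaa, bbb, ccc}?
p = 4

For a finite language L, the pumping lemma holds vacuously if p > max|s| for s ∈ L.

The longest string in L = {aaa, bbb, ccc} has length 3.
If p = 4, then no string s ∈ L has |s| ≥ p, so the condition is vacuously true.

The minimum pumping length is p = 4.

Why no smaller p works: for any p ≤ 3, the longest string s ∈ L has |s| = 3 ≥ p, so it would
have to be pumpable; but pumping up (i = 2, 3, ...) produces ever longer strings, which cannot all lie in the
finite language L. So the pumping property fails for every p ≤ 3.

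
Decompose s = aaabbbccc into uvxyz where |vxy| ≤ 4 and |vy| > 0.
u='aa', v='a', x='bb', y='b', z='ccc'

For s = aaabbbccc with pumping length p = 4:

One valid decomposition:
- u = 'aa'
- v = 'a'
- x = 'bb'
- y = 'b'
- z = 'ccc'

Verification:
- uvxyz = 'aa' + 'a' + 'bb' + 'b' + 'ccc' = aaabbbccc ✓
- |vxy| = |'abbb'| = 4 ≤ 4 ✓
- |vy| = |'ab'| = 2 > 0 ✓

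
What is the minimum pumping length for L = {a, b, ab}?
p = 3

For a finite language L, the pumping lemma holds vacuously if p > max|s| for s ∈ L.

The longest string in L = {a, b, ab} has length 2.
If p = 3, then no string s ∈ L has |s| ≥ p, so the condition is vacuously true.

The minimum pumping length is p = 3.

Why no smaller p works: for any p ≤ 2, the longest string s ∈ L has |s| = 2 ≥ p, so it would
have to be pumpable; but pumping up (i = 2, 3, ...) produces ever longer strings, which cannot all lie in the
finite language L. So the pumping property fails for every p ≤ 2.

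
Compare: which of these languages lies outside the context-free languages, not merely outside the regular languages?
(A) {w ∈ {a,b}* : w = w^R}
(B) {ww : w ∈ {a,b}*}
(B) {ww : w ∈ {a,b}*}

(B) {ww : w ∈ {a,b}*} requires the CFL pumping lemma.

- {w ∈ {a,b}* : w = w^R} is context-free (but not regular)
  • Can be shown non-regular with the regular pumping lemma
  • After pumping, the string is no longer symmetric

- {ww : w ∈ {a,b}*} is NOT context-free
  • Requires the CFL pumping lemma to prove
  • Even a PDA cannot compare two arbitrary halves symbol by symbol; CFL pumping on a^p b^p a^p b^p fails

The CFL pumping lemma is "stronger" in that it can prove non-membership
in the larger class of context-free languages.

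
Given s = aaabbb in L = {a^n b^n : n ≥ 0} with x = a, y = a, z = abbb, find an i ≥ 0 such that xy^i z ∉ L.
i = 3

xy³z = a · aaa · abbb = aaaaabbb; aaaaabbb has 5 a's and 3 b's; 5 ≠ 3, so it is not in L.
(Other choices also work, e.g. i = 0, 2; only i = 1 is guaranteed to stay in L since xy¹z = s.)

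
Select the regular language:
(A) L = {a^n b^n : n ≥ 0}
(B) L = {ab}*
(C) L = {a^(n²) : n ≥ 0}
(B) {ab}*

(B) L = {ab}* is regular.

This can be recognized by a finite automaton (DFA/NFA).
Regular expressions like {ab}* define regular languages.

The other choices are not regular:
- {a^(n²) : n ≥ 0}: After pumping, length is no longer a perfect square
- {a^n b^n : n ≥ 0}: After pumping, the number of a's and b's become unequal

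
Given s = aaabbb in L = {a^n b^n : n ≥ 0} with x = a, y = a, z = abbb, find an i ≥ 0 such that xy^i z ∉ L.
i = 0

xy⁰z = a · ε · abbb = aabbb; aabbb has 2 a's and 3 b's; 2 ≠ 3, so it is not in L.
(Other choices also work, e.g. i = 2, 3; only i = 1 is guaranteed to stay in L since xy¹z = s.)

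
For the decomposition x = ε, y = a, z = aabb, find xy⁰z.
aabb

Given x = '', y = 'a', z = 'aabb' and i = 0:

xy^0z = x + y·y·...·y (0 times) + z
       = '' + 'a'^0 + 'aabb'
       = '' + '' + 'aabb'
       = 'aabb'

The pumped string is 'aabb' with length 4.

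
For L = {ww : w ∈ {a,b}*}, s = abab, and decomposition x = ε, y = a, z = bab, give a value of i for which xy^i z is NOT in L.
i = 2

xy²z = ε · aa · bab = aabab; aabab has odd length 5, so it cannot be written as ww and is not in L.
(Other choices also work, e.g. i = 0, 3; only i = 1 is guaranteed to stay in L since xy¹z = s.)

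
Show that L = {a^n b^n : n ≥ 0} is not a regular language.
Assume for contradiction that L is regular, and let p ≥ 1 be the pumping length given by the pumping lemma.
Choose s = a^p b^p. Then s ∈ L and |s| = 2p ≥ p.
By the pumping lemma, s = xyz for some x, y, z with |xy| ≤ p, |y| ≥ 1, and xy^i z ∈ L for every i ≥ 0.
Since |xy| ≤ p and the first p symbols of s are all a's, we must have y = a^k for some k with 1 ≤ k ≤ p.

Take i = 2: xy²z = a^(p + k) b^p.
This string has p + k a's but p b's, and p + k > p because k ≥ 1. So xy²z ∉ L.

This contradicts the pumping lemma, which requires xy^i z ∈ L for all i ≥ 0.
Hence L = {a^n b^n : n ≥ 0} is not regular. ∎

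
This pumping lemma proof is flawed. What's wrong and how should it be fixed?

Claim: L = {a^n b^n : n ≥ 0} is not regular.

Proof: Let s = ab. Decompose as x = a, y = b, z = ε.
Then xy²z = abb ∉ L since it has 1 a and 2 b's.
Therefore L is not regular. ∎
Error: The string s = ab might be shorter than the pumping length p.

Correction: Choose s = a^p b^p to ensure |s| ≥ p. Also, the decomposition is wrong: with |xy| ≤ p, y cannot include b's when s starts with p a's.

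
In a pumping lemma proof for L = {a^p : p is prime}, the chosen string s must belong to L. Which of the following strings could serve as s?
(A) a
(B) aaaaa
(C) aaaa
(B) aaaaa

The pumping lemma is applied to a string s that lies in L, so first check membership of each option:
- (A) a has length 1, which is not prime, so it is not in L ✗
- (B) aaaaa has length 5, which is prime, so it is in L ✓
- (C) aaaa has length 4 = 2 × 2, which is not prime, so it is not in L ✗

Only (B) aaaaa is in L, so it is the only candidate that could play the role of s.
(In a complete proof one picks s in terms of the pumping length p so that |s| ≥ p is guaranteed; a fixed string like aaaaa illustrates the shape of such an s.)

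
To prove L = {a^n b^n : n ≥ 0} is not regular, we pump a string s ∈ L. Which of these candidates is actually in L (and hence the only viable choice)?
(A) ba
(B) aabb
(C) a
(B) aabb

The pumping lemma is applied to a string s that lies in L, so first check membership of each option:
- (A) ba has an a after a b, so it is not of the form a^n b^n and is not in L ✗
- (B) aabb = a^2 b^2 has equal counts (2 = 2), so it is in L ✓
- (C) a has 1 a's and 0 b's; 1 ≠ 0, so it is not in L ✗

Only (B) aabb is in L, so it is the only candidate that could play the role of s.
(In a complete proof one picks s in terms of the pumping length p so that |s| ≥ p is guaranteed; a fixed string like aabb illustrates the shape of such an s.)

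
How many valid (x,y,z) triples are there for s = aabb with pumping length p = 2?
3

For s = 'aabb' with pumping length p = 2:

Constraints: |xy| ≤ 2, |y| > 0

Valid decompositions (|xy| ≤ p, |y| ≥ 1):
  • x='', y='a', z='abb'
  • x='a', y='a', z='bb'
  • x='', y='aa', z='bb'

Total count: 3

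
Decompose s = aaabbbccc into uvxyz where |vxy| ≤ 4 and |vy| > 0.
u='aa', v='a', x='bb', y='b', z='ccc'

For s = aaabbbccc with pumping length p = 4:

One valid decomposition:
- u = 'aa'
- v = 'a'
- x = 'bb'
- y = 'b'
- z = 'ccc'

Verification:
- uvxyz = 'aa' + 'a' + 'bb' + 'b' + 'ccc' = aaabbbccc ✓
- |vxy| = |'abbb'| = 4 ≤ 4 ✓
- |vy| = |'ab'| = 2 > 0 ✓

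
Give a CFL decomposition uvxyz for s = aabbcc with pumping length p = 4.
u='a', v='a', x='bb', y='c', z='c'

For s = aabbcc with pumping length p = 4:

One valid decomposition:
- u = 'a'
- v = 'a'
- x = 'bb'
- y = 'c'
- z = 'c'

Verification:
- uvxyz = 'a' + 'a' + 'bb' + 'c' + 'c' = aabbcc ✓
- |vxy| = |'abbc'| = 4 ≤ 4 ✓
- |vy| = |'ac'| = 2 > 0 ✓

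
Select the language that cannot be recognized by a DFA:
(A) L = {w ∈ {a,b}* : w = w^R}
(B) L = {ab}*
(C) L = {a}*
(A) {w ∈ {a,b}* : w = w^R}

(A) L = {w ∈ {a,b}* : w = w^R} is NOT regular.

The pumping lemma can be used to prove this:
After pumping, the string is no longer symmetric

The other languages are regular because they can be recognized by finite automata.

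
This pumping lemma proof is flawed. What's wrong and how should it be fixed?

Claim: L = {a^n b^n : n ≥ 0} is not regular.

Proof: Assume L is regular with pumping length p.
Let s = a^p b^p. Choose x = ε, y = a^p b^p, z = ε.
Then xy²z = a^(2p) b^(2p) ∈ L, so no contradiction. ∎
Error: The decomposition violates |xy| ≤ p. With y = a^p b^p, |xy| = |y| = 2p > p. (The proof also miscomputes xy²z, which would be a^p b^p a^p b^p rather than a^(2p) b^(2p), and it wrongly treats one harmless decomposition as settling the matter — the prover does not get to choose the decomposition.)

Correction: The pumping lemma requires |xy| ≤ p, and the argument must handle every decomposition satisfying |xy| ≤ p, |y| ≥ 1. Since s starts with p a's, any such y consists only of a's, say y = a^k with k ≥ 1. Then xy²z = a^(p+k) b^p has unequal numbers of a's and b's, so xy²z ∉ L — the required contradiction.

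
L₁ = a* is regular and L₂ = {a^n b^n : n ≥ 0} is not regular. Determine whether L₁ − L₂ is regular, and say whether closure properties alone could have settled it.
Yes — L₁ − L₂ is regular.

The only string of a* that lies in {a^n b^n} is ε, so L₁ − L₂ = a* − {ε} = a⁺ = aa*, which is regular.

Note that the bare facts "L₁ regular, L₂ non-regular" do not settle the question by themselves: the closure of regular languages under ∪, ∩, complement and difference applies only when BOTH operands are regular. With a non-regular operand the result can come out regular or non-regular depending on the specific languages, so one has to work out L₁ − L₂ for this particular pair, as above.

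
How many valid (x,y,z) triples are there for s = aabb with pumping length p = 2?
3

For s = 'aabb' with pumping length p = 2:

Constraints: |xy| ≤ 2, |y| > 0

Valid decompositions (|xy| ≤ p, |y| ≥ 1):
  • x='', y='a', z='abb'
  • x='a', y='a', z='bb'
  • x='', y='aa', z='bb'

Total count: 3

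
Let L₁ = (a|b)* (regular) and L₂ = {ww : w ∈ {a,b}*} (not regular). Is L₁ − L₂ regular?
No — L₁ − L₂ is not regular.

L₁ − L₂ is the complement of {ww} within {a,b}*. If it were regular, its complement {ww} would be regular as well (regular languages are closed under complement) — contradiction. So L₁ − L₂ is not regular.

Note that the bare facts "L₁ regular, L₂ non-regular" do not settle the question by themselves: the closure of regular languages under ∪, ∩, complement and difference applies only when BOTH operands are regular. With a non-regular operand the result can come out regular or non-regular depending on the specific languages, so one has to work out L₁ − L₂ for this particular pair, as above.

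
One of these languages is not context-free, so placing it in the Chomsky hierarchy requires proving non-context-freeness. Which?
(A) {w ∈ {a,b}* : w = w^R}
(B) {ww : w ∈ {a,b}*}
(B) {ww : w ∈ {a,b}*}

(B) {ww : w ∈ {a,b}*} requires the CFL pumping lemma.

- {w ∈ {a,b}* : w = w^R} is context-free (but not regular)
  • Can be shown non-regular with the regular pumping lemma
  • After pumping, the string is no longer symmetric

- {ww : w ∈ {a,b}*} is NOT context-free
  • Requires the CFL pumping lemma to prove
  • Even a PDA cannot compare two arbitrary halves symbol by symbol; CFL pumping on a^p b^p a^p b^p fails

The CFL pumping lemma is "stronger" in that it can prove non-membership
in the larger class of context-free languages.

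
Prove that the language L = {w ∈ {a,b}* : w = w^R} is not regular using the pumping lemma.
Assume for contradiction that L is regular, and let p ≥ 1 be the pumping length given by the pumping lemma.
Choose s = a^p b a^p. Then s ∈ L (it reads the same in both directions) and |s| = 2p + 1 ≥ p.
By the pumping lemma, s = xyz for some x, y, z with |xy| ≤ p, |y| ≥ 1, and xy^i z ∈ L for every i ≥ 0.
Since |xy| ≤ p and the first p symbols of s are all a's, y = a^k for some k with 1 ≤ k ≤ p.

Take i = 2: xy²z = a^(p + k) b a^p.
Its reversal is a^p b a^(p + k). These differ because the block of a's before the unique b has length p + k in one and p in the other, and p + k ≠ p since k ≥ 1. So xy²z is not a palindrome, i.e. xy²z ∉ L.

This contradicts the pumping lemma, which requires xy^i z ∈ L for all i ≥ 0.
Hence L = {w ∈ {a,b}* : w = w^R} is not regular. ∎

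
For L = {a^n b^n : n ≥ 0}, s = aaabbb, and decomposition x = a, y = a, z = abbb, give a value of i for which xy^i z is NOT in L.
i = 2

xy²z = a · aa · abbb = aaaabbb; aaaabbb has 4 a's and 3 b's; 4 ≠ 3, so it is not in L.
(Other choices also work, e.g. i = 0, 3; only i = 1 is guaranteed to stay in L since xy¹z = s.)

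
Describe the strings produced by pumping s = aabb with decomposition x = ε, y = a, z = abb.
{xy^i z : i ≥ 0} = {a^(i+1) b^2 : i ≥ 0} = {abb, aabb, aaabb, ...}

With x = ε, y = a, z = abb: Starting with aabb and pumping the first 'a' (z = abb keeps the second 'a'), we get strings with i+1 a's followed by 2 b's for i = 0, 1, 2, ...; note bb is not produced because z always contributes one a.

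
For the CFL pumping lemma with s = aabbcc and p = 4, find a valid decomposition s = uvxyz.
u='a', v='a', x='bb', y='c', z='c'

For s = aabbcc with pumping length p = 4:

One valid decomposition:
- u = 'a'
- v = 'a'
- x = 'bb'
- y = 'c'
- z = 'c'

Verification:
- uvxyz = 'a' + 'a' + 'bb' + 'c' + 'c' = aabbcc ✓
- |vxy| = |'abbc'| = 4 ≤ 4 ✓
- |vy| = |'ac'| = 2 > 0 ✓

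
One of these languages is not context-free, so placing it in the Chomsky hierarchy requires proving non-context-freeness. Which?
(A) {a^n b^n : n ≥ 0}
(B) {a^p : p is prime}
(B) {a^p : p is prime}

(B) {a^p : p is prime} requires the CFL pumping lemma.

- {a^n b^n : n ≥ 0} is context-free (but not regular)
  • Can be shown non-regular with the regular pumping lemma
  • After pumping, the number of a's and b's become unequal

- {a^p : p is prime} is NOT context-free
  • Requires the CFL pumping lemma to prove
  • The CFL pumping lemma also fails because prime gaps are unbounded

The CFL pumping lemma is "stronger" in that it can prove non-membership
in the larger class of context-free languages.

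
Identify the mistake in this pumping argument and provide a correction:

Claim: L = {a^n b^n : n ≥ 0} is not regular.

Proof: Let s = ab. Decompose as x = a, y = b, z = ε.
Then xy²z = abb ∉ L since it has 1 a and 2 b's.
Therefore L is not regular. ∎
Error: The string s = ab might be shorter than the pumping length p.

Correction: Choose s = a^p b^p to ensure |s| ≥ p. Also, the decomposition is wrong: with |xy| ≤ p, y cannot include b's when s starts with p a's.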